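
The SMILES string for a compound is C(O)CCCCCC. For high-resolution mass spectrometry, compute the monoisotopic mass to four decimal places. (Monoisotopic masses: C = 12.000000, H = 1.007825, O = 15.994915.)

116.1201

Atom tally by fragment:
  HOCH2 → C:1 H:3 O:1
  CH2 → C:1 H:2
  CH2 → C:1 H:2
  CH2 → C:1 H:2
  CH2 → C:1 H:2
  CH2 → C:1 H:2
  CH3 → C:1 H:3
Element totals:
  C: 7
  H: 16
  O: 1
Molecular formula: C7H16O.
  M = 7(12.0) + 16(1.007825) + 15.994915
    = 84.000000 + 16.125200 + 15.994915 = 116.120115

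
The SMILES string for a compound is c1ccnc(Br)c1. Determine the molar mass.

Atom tally by fragment:
  pyridine ring core → C:5 H:5 N:1
  (− 1 ring H displaced by substituents)
  + Br → Br:1
Element totals:
  C: 5
  H: 4
  Br: 1
  N: 1
Molecular formula: C5H4BrN.
  M = 5(12.011) + 4(1.008) + 79.904 + 14.007
    = 60.055 + 4.032 + 79.904 + 14.007 = 157.998

158.00 g/mol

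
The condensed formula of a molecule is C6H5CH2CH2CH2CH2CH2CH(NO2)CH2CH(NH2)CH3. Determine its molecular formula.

Element totals:
  C: 15
  H: 24
  N: 2
  O: 2

C15H24N2O2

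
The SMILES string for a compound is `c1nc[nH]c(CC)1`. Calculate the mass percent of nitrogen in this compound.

29.14%

Atom tally by fragment:
  imidazole ring core → C:3 H:4 N:2
  (− 1 ring H displaced by substituents)
  + C2H5 → C:2 H:5
Element totals:
  C: 5
  H: 8
  N: 2
Molecular formula: C5H8N2.
Molar mass = 96.133 g/mol.
Mass from N: 2 × 14.007 = 28.014 g/mol.
%N = 28.014 / 96.133 × 100 = 29.14%.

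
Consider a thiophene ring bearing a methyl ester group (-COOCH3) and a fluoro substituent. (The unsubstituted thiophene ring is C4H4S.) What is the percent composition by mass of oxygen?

19.98%

Atom tally by fragment:
  thiophene ring core → C:4 H:4 S:1
  (− 2 ring H displaced by substituents)
  + COOCH3 → C:2 H:3 O:2
  + F → F:1
Element totals:
  C: 6
  H: 5
  F: 1
  O: 2
  S: 1
Molecular formula: C6H5FO2S.
Molar mass = 160.162 g/mol.
Mass from O: 2 × 15.999 = 31.998 g/mol.
%O = 31.998 / 160.162 × 100 = 19.98%.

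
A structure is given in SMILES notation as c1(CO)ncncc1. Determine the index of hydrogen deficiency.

4

Atom tally by fragment:
  pyrimidine ring core → C:4 H:4 N:2
  (− 1 ring H displaced by substituents)
  + CH2OH → C:1 H:3 O:1
Element totals:
  C: 5
  H: 6
  N: 2
  O: 1
Molecular formula: C5H6N2O.
DoU = (2C + 2 + N − H − X) / 2 = (2·5 + 2 + 2 − 6 − 0) / 2 = 4.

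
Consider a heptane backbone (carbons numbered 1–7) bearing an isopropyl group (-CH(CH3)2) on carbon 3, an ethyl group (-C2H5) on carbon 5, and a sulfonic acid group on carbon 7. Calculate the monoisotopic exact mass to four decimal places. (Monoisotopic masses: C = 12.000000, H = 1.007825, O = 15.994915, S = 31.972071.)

Atom tally by fragment:
  CH3 → C:1 H:3
  CH2 → C:1 H:2
  CH(CH(CH3)2) → C:4 H:8
  CH2 → C:1 H:2
  CH(C2H5) → C:3 H:6
  CH2 → C:1 H:2
  CH2SO3H → C:1 H:3 S:1 O:3
Element totals:
  C: 12
  H: 26
  O: 3
  S: 1
Molecular formula: C12H26O3S.
  M = 12(12.0) + 26(1.007825) + 3(15.994915) + 31.972071
    = 144.000000 + 26.203450 + 47.984745 + 31.972071 = 250.160266

250.1603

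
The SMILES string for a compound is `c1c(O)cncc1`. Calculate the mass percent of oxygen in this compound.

Atom tally by fragment:
  pyridine ring core → C:5 H:5 N:1
  (− 1 ring H displaced by substituents)
  + OH → O:1 H:1
Element totals:
  C: 5
  H: 5
  N: 1
  O: 1
Molecular formula: C5H5NO.
Molar mass = 95.101 g/mol.
Mass from O: 1 × 15.999 = 15.999 g/mol.
%O = 15.999 / 95.101 × 100 = 16.82%.

16.82%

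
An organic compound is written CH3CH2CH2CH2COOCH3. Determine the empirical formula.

Atom tally by fragment:
  CH3 → C:1 H:3
  CH2 → C:1 H:2
  CH2 → C:1 H:2
  CH2COOCH3 → C:3 H:5 O:2
Element totals:
  C: 6
  H: 12
  O: 2
Molecular formula: C6H12O2.
gcd of subscripts = 2; dividing each by 2:
  C: 6/2 = 3
  H: 12/2 = 6
  O: 2/2 = 1

C3H6O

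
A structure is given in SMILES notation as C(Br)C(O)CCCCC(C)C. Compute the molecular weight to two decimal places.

223.15 g/mol

Atom tally by fragment:
  BrCH2 → C:1 H:2 Br:1
  CH(OH) → C:1 H:2 O:1
  CH2 → C:1 H:2
  CH2 → C:1 H:2
  CH2 → C:1 H:2
  CH2 → C:1 H:2
  CH(CH3) → C:2 H:4
  CH3 → C:1 H:3
Element totals:
  C: 9
  H: 19
  Br: 1
  O: 1
Molecular formula: C9H19BrO.
  M = 9(12.011) + 19(1.008) + 79.904 + 15.999
    = 108.099 + 19.152 + 79.904 + 15.999 = 223.154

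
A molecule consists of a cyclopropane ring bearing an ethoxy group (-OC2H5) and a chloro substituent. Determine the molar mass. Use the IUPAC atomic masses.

Atom tally by fragment:
  cyclopropane ring core → C:3 H:6
  (− 2 ring H displaced by substituents)
  + OC2H5 → C:2 H:5 O:1
  + Cl → Cl:1
Element totals:
  C: 5
  H: 9
  Cl: 1
  O: 1
Molecular formula: C5H9ClO.
  M = 5(12.011) + 9(1.008) + 35.45 + 15.999
    = 60.055 + 9.072 + 35.450 + 15.999 = 120.576

120.58 g/mol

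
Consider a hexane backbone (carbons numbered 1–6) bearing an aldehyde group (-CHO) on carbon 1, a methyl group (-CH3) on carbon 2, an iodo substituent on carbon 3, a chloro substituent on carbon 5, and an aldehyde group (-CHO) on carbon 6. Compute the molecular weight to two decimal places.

Atom tally by fragment:
  OHCCH2 → C:2 H:3 O:1
  CH(CH3) → C:2 H:4
  CH(I) → C:1 H:1 I:1
  CH2 → C:1 H:2
  CH(Cl) → C:1 H:1 Cl:1
  CH2CHO → C:2 H:3 O:1
Element totals:
  C: 9
  H: 14
  Cl: 1
  I: 1
  O: 2
Molecular formula: C9H14ClIO2.
  M = 9(12.011) + 14(1.008) + 35.45 + 126.904 + 2(15.999)
    = 108.099 + 14.112 + 35.450 + 126.904 + 31.998 = 316.563

316.56 g/mol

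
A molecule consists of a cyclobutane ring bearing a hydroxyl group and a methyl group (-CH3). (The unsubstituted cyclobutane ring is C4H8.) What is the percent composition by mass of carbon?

Atom tally by fragment:
  cyclobutane ring core → C:4 H:8
  (− 2 ring H displaced by substituents)
  + OH → O:1 H:1
  + CH3 → C:1 H:3
Element totals:
  C: 5
  H: 10
  O: 1
Molecular formula: C5H10O.
Molar mass = 86.134 g/mol.
Mass from C: 5 × 12.011 = 60.055 g/mol.
%C = 60.055 / 86.134 × 100 = 69.72%.

69.72%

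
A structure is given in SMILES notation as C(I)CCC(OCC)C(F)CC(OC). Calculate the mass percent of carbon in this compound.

Atom tally by fragment:
  ICH2 → C:1 H:2 I:1
  CH2 → C:1 H:2
  CH2 → C:1 H:2
  CH(OC2H5) → C:3 H:6 O:1
  CH(F) → C:1 H:1 F:1
  CH2 → C:1 H:2
  CH2OCH3 → C:2 H:5 O:1
Element totals:
  C: 10
  H: 20
  F: 1
  I: 1
  O: 2
Molecular formula: C10H20FIO2.
Molar mass = 318.170 g/mol.
Mass from C: 10 × 12.011 = 120.110 g/mol.
%C = 120.110 / 318.170 × 100 = 37.75%.

37.75%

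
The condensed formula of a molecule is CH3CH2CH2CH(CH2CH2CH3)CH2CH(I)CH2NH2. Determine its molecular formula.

Atom tally by fragment:
  CH3 → C:1 H:3
  CH2 → C:1 H:2
  CH2 → C:1 H:2
  CH(CH2CH2CH3) → C:4 H:8
  CH2 → C:1 H:2
  CH(I) → C:1 H:1 I:1
  CH2NH2 → C:1 H:4 N:1
Element totals:
  C: 10
  H: 22
  I: 1
  N: 1

C10H22IN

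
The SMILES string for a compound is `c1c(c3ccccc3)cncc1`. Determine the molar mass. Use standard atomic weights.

155.20 g/mol

Atom tally by fragment:
  pyridine ring core → C:5 H:5 N:1
  (− 1 ring H displaced by substituents)
  + C6H5 → C:6 H:5
Element totals:
  C: 11
  H: 9
  N: 1
Molecular formula: C11H9N.
  M = 11(12.011) + 9(1.008) + 14.007
    = 132.121 + 9.072 + 14.007 = 155.200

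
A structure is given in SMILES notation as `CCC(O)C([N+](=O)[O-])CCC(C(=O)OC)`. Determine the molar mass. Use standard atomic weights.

Atom tally by fragment:
  CH3 → C:1 H:3
  CH2 → C:1 H:2
  CH(OH) → C:1 H:2 O:1
  CH(NO2) → C:1 H:1 N:1 O:2
  CH2 → C:1 H:2
  CH2 → C:1 H:2
  CH2COOCH3 → C:3 H:5 O:2
Element totals:
  C: 9
  H: 17
  N: 1
  O: 5
Molecular formula: C9H17NO5.
  M = 9(12.011) + 17(1.008) + 14.007 + 5(15.999)
    = 108.099 + 17.136 + 14.007 + 79.995 = 219.237

219.24 g/mol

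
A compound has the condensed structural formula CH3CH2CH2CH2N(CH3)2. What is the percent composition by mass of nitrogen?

13.84%

Atom tally by fragment:
  CH3 → C:1 H:3
  CH2 → C:1 H:2
  CH2 → C:1 H:2
  CH2N(CH3)2 → C:3 H:8 N:1
Element totals:
  C: 6
  H: 15
  N: 1
Molecular formula: C6H15N.
Molar mass = 101.193 g/mol.
Mass from N: 1 × 14.007 = 14.007 g/mol.
%N = 14.007 / 101.193 × 100 = 13.84%.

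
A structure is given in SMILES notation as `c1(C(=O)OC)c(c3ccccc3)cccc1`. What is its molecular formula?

C14H12O2

Atom tally by fragment:
  benzene ring core → C:6 H:6
  (− 2 ring H displaced by substituents)
  + COOCH3 → C:2 H:3 O:2
  + C6H5 → C:6 H:5
Element totals:
  C: 14
  H: 12
  O: 2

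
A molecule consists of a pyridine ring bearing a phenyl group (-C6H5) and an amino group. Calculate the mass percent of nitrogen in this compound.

16.46%

Atom tally by fragment:
  pyridine ring core → C:5 H:5 N:1
  (− 2 ring H displaced by substituents)
  + C6H5 → C:6 H:5
  + NH2 → N:1 H:2
Element totals:
  C: 11
  H: 10
  N: 2
Molecular formula: C11H10N2.
Molar mass = 170.215 g/mol.
Mass from N: 2 × 14.007 = 28.014 g/mol.
%N = 28.014 / 170.215 × 100 = 16.46%.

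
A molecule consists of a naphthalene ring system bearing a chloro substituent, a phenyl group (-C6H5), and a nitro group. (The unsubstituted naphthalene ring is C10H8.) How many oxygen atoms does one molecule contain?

2

Atom tally by fragment:
  naphthalene ring system core → C:10 H:8
  (− 3 ring H displaced by substituents)
  + Cl → Cl:1
  + C6H5 → C:6 H:5
  + NO2 → N:1 O:2
Element totals:
  C: 16
  H: 10
  Cl: 1
  N: 1
  O: 2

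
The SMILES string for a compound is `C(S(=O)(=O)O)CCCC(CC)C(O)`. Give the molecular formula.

Atom tally by fragment:
  HO3SCH2 → C:1 H:3 S:1 O:3
  CH2 → C:1 H:2
  CH2 → C:1 H:2
  CH2 → C:1 H:2
  CH(C2H5) → C:3 H:6
  CH2OH → C:1 H:3 O:1
Element totals:
  C: 8
  H: 18
  O: 4
  S: 1

C8H18O4S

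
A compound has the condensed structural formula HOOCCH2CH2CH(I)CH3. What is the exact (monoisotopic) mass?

227.9647

Atom tally by fragment:
  HOOCCH2 → C:2 H:3 O:2
  CH2 → C:1 H:2
  CH(I) → C:1 H:1 I:1
  CH3 → C:1 H:3
Element totals:
  C: 5
  H: 9
  I: 1
  O: 2
Molecular formula: C5H9IO2.
  M = 5(12.0) + 9(1.007825) + 126.904472 + 2(15.994915)
    = 60.000000 + 9.070425 + 126.904472 + 31.989830 = 227.964727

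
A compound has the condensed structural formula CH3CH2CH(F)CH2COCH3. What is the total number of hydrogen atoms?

Atom tally by fragment:
  CH3 → C:1 H:3
  CH2 → C:1 H:2
  CH(F) → C:1 H:1 F:1
  CH2COCH3 → C:3 H:5 O:1
Element totals:
  C: 6
  H: 11
  F: 1
  O: 1

11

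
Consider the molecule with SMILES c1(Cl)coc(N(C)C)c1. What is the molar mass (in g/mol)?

Atom tally by fragment:
  furan ring core → C:4 H:4 O:1
  (− 2 ring H displaced by substituents)
  + Cl → Cl:1
  + N(CH3)2 → N:1 C:2 H:6
Element totals:
  C: 6
  H: 8
  Cl: 1
  N: 1
  O: 1
Molecular formula: C6H8ClNO.
  M = 6(12.011) + 8(1.008) + 35.45 + 14.007 + 15.999
    = 72.066 + 8.064 + 35.450 + 14.007 + 15.999 = 145.586

145.59 g/mol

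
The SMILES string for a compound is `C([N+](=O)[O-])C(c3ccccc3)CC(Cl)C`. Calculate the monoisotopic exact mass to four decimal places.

227.0713

Atom tally by fragment:
  O2NCH2 → C:1 H:2 N:1 O:2
  CH(C6H5) → C:7 H:6
  CH2 → C:1 H:2
  CH(Cl) → C:1 H:1 Cl:1
  CH3 → C:1 H:3
Element totals:
  C: 11
  H: 14
  Cl: 1
  N: 1
  O: 2
Molecular formula: C11H14ClNO2.
  M = 11(12.0) + 14(1.007825) + 34.968853 + 14.003074 + 2(15.994915)
    = 132.000000 + 14.109550 + 34.968853 + 14.003074 + 31.989830 = 227.071307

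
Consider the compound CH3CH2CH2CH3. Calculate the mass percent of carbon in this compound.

Atom tally by fragment:
  CH3 → C:1 H:3
  CH2 → C:1 H:2
  CH2 → C:1 H:2
  CH3 → C:1 H:3
Element totals:
  C: 4
  H: 10
Molecular formula: C4H10.
Molar mass = 58.124 g/mol.
Mass from C: 4 × 12.011 = 48.044 g/mol.
%C = 48.044 / 58.124 × 100 = 82.66%.

82.66%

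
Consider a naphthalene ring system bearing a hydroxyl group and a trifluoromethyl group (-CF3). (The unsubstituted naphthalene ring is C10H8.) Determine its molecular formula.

C11H7F3O

Atom tally by fragment:
  naphthalene ring system core → C:10 H:8
  (− 2 ring H displaced by substituents)
  + OH → O:1 H:1
  + CF3 → C:1 F:3
Element totals:
  C: 11
  H: 7
  F: 3
  O: 1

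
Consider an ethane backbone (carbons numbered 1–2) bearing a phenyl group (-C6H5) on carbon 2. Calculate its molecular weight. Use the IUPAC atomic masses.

Atom tally by fragment:
  CH3 → C:1 H:3
  CH2C6H5 → C:7 H:7
Element totals:
  C: 8
  H: 10
Molecular formula: C8H10.
  M = 8(12.011) + 10(1.008)
    = 96.088 + 10.080 = 106.168

106.17 g/mol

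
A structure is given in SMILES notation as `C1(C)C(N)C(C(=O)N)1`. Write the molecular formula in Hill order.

Atom tally by fragment:
  cyclopropane ring core → C:3 H:6
  (− 3 ring H displaced by substituents)
  + CH3 → C:1 H:3
  + NH2 → N:1 H:2
  + CONH2 → C:1 H:2 O:1 N:1
Element totals:
  C: 5
  H: 10
  N: 2
  O: 1

C5H10N2O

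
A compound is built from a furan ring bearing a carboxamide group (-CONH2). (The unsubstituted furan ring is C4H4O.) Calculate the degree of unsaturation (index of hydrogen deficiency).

Atom tally by fragment:
  furan ring core → C:4 H:4 O:1
  (− 1 ring H displaced by substituents)
  + CONH2 → C:1 H:2 O:1 N:1
Element totals:
  C: 5
  H: 5
  N: 1
  O: 2
Molecular formula: C5H5NO2.
DoU = (2C + 2 + N − H − X) / 2 = (2·5 + 2 + 1 − 5 − 0) / 2 = 4.

4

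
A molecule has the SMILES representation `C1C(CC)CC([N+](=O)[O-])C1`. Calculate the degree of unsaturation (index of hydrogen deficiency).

2

Atom tally by fragment:
  cyclopentane ring core → C:5 H:10
  (− 2 ring H displaced by substituents)
  + C2H5 → C:2 H:5
  + NO2 → N:1 O:2
Element totals:
  C: 7
  H: 13
  N: 1
  O: 2
Molecular formula: C7H13NO2.
DoU = (2C + 2 + N − H − X) / 2 = (2·7 + 2 + 1 − 13 − 0) / 2 = 2.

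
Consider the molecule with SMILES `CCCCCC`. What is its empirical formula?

Atom tally by fragment:
  CH3 → C:1 H:3
  CH2 → C:1 H:2
  CH2 → C:1 H:2
  CH2 → C:1 H:2
  CH2 → C:1 H:2
  CH3 → C:1 H:3
Element totals:
  C: 6
  H: 14
Molecular formula: C6H14.
gcd of subscripts = 2; dividing each by 2:
  C: 6/2 = 3
  H: 14/2 = 7

C3H7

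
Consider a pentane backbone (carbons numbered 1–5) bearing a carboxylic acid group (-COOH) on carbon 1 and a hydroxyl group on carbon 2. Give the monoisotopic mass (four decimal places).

132.0786

Atom tally by fragment:
  HOOCCH2 → C:2 H:3 O:2
  CH(OH) → C:1 H:2 O:1
  CH2 → C:1 H:2
  CH2 → C:1 H:2
  CH3 → C:1 H:3
Element totals:
  C: 6
  H: 12
  O: 3
Molecular formula: C6H12O3.
  M = 6(12.0) + 12(1.007825) + 3(15.994915)
    = 72.000000 + 12.093900 + 47.984745 = 132.078645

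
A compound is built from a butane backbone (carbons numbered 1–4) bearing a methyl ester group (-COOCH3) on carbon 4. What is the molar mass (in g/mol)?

Atom tally by fragment:
  CH3 → C:1 H:3
  CH2 → C:1 H:2
  CH2 → C:1 H:2
  CH2COOCH3 → C:3 H:5 O:2
Element totals:
  C: 6
  H: 12
  O: 2
Molecular formula: C6H12O2.
  M = 6(12.011) + 12(1.008) + 2(15.999)
    = 72.066 + 12.096 + 31.998 = 116.160

116.16 g/mol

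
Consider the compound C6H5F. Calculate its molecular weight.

Element totals:
  C: 6
  H: 5
  F: 1
Molecular formula: C6H5F.
  M = 6(12.011) + 5(1.008) + 18.998
    = 72.066 + 5.040 + 18.998 = 96.104

96.10 g/mol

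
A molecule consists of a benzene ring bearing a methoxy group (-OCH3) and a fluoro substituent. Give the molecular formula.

C7H7FO

Atom tally by fragment:
  benzene ring core → C:6 H:6
  (− 2 ring H displaced by substituents)
  + OCH3 → C:1 H:3 O:1
  + F → F:1
Element totals:
  C: 7
  H: 7
  F: 1
  O: 1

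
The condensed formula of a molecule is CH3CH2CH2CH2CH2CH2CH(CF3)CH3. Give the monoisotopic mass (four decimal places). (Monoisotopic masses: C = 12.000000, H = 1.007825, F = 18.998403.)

Atom tally by fragment:
  CH3 → C:1 H:3
  CH2 → C:1 H:2
  CH2 → C:1 H:2
  CH2 → C:1 H:2
  CH2 → C:1 H:2
  CH2 → C:1 H:2
  CH(CF3) → C:2 H:1 F:3
  CH3 → C:1 H:3
Element totals:
  C: 9
  H: 17
  F: 3
Molecular formula: C9H17F3.
  M = 9(12.0) + 17(1.007825) + 3(18.998403)
    = 108.000000 + 17.133025 + 56.995209 = 182.128234

182.1282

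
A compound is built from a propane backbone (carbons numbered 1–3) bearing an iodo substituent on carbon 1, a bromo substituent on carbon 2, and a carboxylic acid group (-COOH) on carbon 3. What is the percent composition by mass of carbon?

16.40%

Atom tally by fragment:
  ICH2 → C:1 H:2 I:1
  CH(Br) → C:1 H:1 Br:1
  CH2COOH → C:2 H:3 O:2
Element totals:
  C: 4
  H: 6
  Br: 1
  I: 1
  O: 2
Molecular formula: C4H6BrIO2.
Molar mass = 292.898 g/mol.
Mass from C: 4 × 12.011 = 48.044 g/mol.
%C = 48.044 / 292.898 × 100 = 16.40%.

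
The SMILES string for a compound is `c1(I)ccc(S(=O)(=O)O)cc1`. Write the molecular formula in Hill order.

C6H5IO3S

Atom tally by fragment:
  benzene ring core → C:6 H:6
  (− 2 ring H displaced by substituents)
  + I → I:1
  + SO3H → S:1 O:3 H:1
Element totals:
  C: 6
  H: 5
  I: 1
  O: 3
  S: 1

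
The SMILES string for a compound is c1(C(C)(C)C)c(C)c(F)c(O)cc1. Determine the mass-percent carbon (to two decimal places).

Atom tally by fragment:
  benzene ring core → C:6 H:6
  (− 4 ring H displaced by substituents)
  + C(CH3)3 → C:4 H:9
  + CH3 → C:1 H:3
  + F → F:1
  + OH → O:1 H:1
Element totals:
  C: 11
  H: 15
  F: 1
  O: 1
Molecular formula: C11H15FO.
Molar mass = 182.238 g/mol.
Mass from C: 11 × 12.011 = 132.121 g/mol.
%C = 132.121 / 182.238 × 100 = 72.50%.

72.50%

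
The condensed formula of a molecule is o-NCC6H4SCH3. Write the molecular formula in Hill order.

C8H7NS

Atom tally by fragment:
  benzene ring core → C:6 H:6
  (− 2 ring H displaced by substituents)
  + CN → C:1 N:1
  + SCH3 → C:1 H:3 S:1
Element totals:
  C: 8
  H: 7
  N: 1
  S: 1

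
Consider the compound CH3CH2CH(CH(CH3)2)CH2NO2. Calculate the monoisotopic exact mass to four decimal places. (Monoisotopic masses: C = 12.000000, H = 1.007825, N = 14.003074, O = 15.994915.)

145.1103

Atom tally by fragment:
  CH3 → C:1 H:3
  CH2 → C:1 H:2
  CH(CH(CH3)2) → C:4 H:8
  CH2NO2 → C:1 H:2 N:1 O:2
Element totals:
  C: 7
  H: 15
  N: 1
  O: 2
Molecular formula: C7H15NO2.
  M = 7(12.0) + 15(1.007825) + 14.003074 + 2(15.994915)
    = 84.000000 + 15.117375 + 14.003074 + 31.989830 = 145.110279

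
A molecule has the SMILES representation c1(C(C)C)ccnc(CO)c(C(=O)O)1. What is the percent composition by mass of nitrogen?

Atom tally by fragment:
  pyridine ring core → C:5 H:5 N:1
  (− 3 ring H displaced by substituents)
  + CH(CH3)2 → C:3 H:7
  + CH2OH → C:1 H:3 O:1
  + COOH → C:1 H:1 O:2
Element totals:
  C: 10
  H: 13
  N: 1
  O: 3
Molecular formula: C10H13NO3.
Molar mass = 195.218 g/mol.
Mass from N: 1 × 14.007 = 14.007 g/mol.
%N = 14.007 / 195.218 × 100 = 7.18%.

7.18%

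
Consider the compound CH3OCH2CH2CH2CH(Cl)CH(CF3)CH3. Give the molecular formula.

C8H14ClF3O

Atom tally by fragment:
  CH3OCH2 → C:2 H:5 O:1
  CH2 → C:1 H:2
  CH2 → C:1 H:2
  CH(Cl) → C:1 H:1 Cl:1
  CH(CF3) → C:2 H:1 F:3
  CH3 → C:1 H:3
Element totals:
  C: 8
  H: 14
  Cl: 1
  F: 3
  O: 1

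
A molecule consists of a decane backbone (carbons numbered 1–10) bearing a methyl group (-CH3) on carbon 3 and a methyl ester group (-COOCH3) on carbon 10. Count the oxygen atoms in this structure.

Atom tally by fragment:
  CH3 → C:1 H:3
  CH2 → C:1 H:2
  CH(CH3) → C:2 H:4
  CH2 → C:1 H:2
  CH2 → C:1 H:2
  CH2 → C:1 H:2
  CH2 → C:1 H:2
  CH2 → C:1 H:2
  CH2 → C:1 H:2
  CH2COOCH3 → C:3 H:5 O:2
Element totals:
  C: 13
  H: 26
  O: 2

2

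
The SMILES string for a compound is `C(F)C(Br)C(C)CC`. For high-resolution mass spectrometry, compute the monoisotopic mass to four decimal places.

182.0106

Atom tally by fragment:
  FCH2 → C:1 H:2 F:1
  CH(Br) → C:1 H:1 Br:1
  CH(CH3) → C:2 H:4
  CH2 → C:1 H:2
  CH3 → C:1 H:3
Element totals:
  C: 6
  H: 12
  Br: 1
  F: 1
Molecular formula: C6H12BrF.
  M = 6(12.0) + 12(1.007825) + 78.918338 + 18.998403
    = 72.000000 + 12.093900 + 78.918338 + 18.998403 = 182.010641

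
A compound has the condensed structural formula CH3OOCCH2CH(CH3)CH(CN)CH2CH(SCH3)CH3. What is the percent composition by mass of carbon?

57.61%

Atom tally by fragment:
  CH3OOCCH2 → C:3 H:5 O:2
  CH(CH3) → C:2 H:4
  CH(CN) → C:2 H:1 N:1
  CH2 → C:1 H:2
  CH(SCH3) → C:2 H:4 S:1
  CH3 → C:1 H:3
Element totals:
  C: 11
  H: 19
  N: 1
  O: 2
  S: 1
Molecular formula: C11H19NO2S.
Molar mass = 229.338 g/mol.
Mass from C: 11 × 12.011 = 132.121 g/mol.
%C = 132.121 / 229.338 × 100 = 57.61%.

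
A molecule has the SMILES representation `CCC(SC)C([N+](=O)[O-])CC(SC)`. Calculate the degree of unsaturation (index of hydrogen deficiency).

Atom tally by fragment:
  CH3 → C:1 H:3
  CH2 → C:1 H:2
  CH(SCH3) → C:2 H:4 S:1
  CH(NO2) → C:1 H:1 N:1 O:2
  CH2 → C:1 H:2
  CH2SCH3 → C:2 H:5 S:1
Element totals:
  C: 8
  H: 17
  N: 1
  O: 2
  S: 2
Molecular formula: C8H17NO2S2.
DoU = (2C + 2 + N − H − X) / 2 = (2·8 + 2 + 1 − 17 − 0) / 2 = 1.

1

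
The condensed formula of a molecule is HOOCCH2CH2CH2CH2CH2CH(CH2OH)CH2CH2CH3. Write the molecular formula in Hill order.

Atom tally by fragment:
  HOOCCH2 → C:2 H:3 O:2
  CH2 → C:1 H:2
  CH2 → C:1 H:2
  CH2 → C:1 H:2
  CH2 → C:1 H:2
  CH(CH2OH) → C:2 H:4 O:1
  CH2 → C:1 H:2
  CH2 → C:1 H:2
  CH3 → C:1 H:3
Element totals:
  C: 11
  H: 22
  O: 3

C11H22O3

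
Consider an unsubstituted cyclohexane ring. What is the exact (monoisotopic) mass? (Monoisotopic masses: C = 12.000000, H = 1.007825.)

84.0939

Atom tally by fragment:
  cyclohexane ring core → C:6 H:12
Element totals:
  C: 6
  H: 12
Molecular formula: C6H12.
  M = 6(12.0) + 12(1.007825)
    = 72.000000 + 12.093900 = 84.093900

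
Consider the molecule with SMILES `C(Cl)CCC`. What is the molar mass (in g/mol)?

92.57 g/mol

Atom tally by fragment:
  ClCH2 → C:1 H:2 Cl:1
  CH2 → C:1 H:2
  CH2 → C:1 H:2
  CH3 → C:1 H:3
Element totals:
  C: 4
  H: 9
  Cl: 1
Molecular formula: C4H9Cl.
  M = 4(12.011) + 9(1.008) + 35.45
    = 48.044 + 9.072 + 35.450 = 92.566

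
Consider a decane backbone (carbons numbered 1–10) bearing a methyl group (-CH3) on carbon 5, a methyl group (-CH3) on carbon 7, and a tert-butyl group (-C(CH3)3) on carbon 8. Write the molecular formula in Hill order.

Atom tally by fragment:
  CH3 → C:1 H:3
  CH2 → C:1 H:2
  CH2 → C:1 H:2
  CH2 → C:1 H:2
  CH(CH3) → C:2 H:4
  CH2 → C:1 H:2
  CH(CH3) → C:2 H:4
  CH(C(CH3)3) → C:5 H:10
  CH2 → C:1 H:2
  CH3 → C:1 H:3
Element totals:
  C: 16
  H: 34

C16H34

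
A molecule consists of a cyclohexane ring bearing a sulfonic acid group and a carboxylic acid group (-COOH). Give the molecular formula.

C7H12O5S

Atom tally by fragment:
  cyclohexane ring core → C:6 H:12
  (− 2 ring H displaced by substituents)
  + SO3H → S:1 O:3 H:1
  + COOH → C:1 H:1 O:2
Element totals:
  C: 7
  H: 12
  O: 5
  S: 1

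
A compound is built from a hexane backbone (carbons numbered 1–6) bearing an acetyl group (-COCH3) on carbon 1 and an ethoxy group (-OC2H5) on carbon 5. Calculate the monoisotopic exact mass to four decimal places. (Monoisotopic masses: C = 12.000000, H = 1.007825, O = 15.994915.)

172.1463

Atom tally by fragment:
  CH3COCH2 → C:3 H:5 O:1
  CH2 → C:1 H:2
  CH2 → C:1 H:2
  CH2 → C:1 H:2
  CH(OC2H5) → C:3 H:6 O:1
  CH3 → C:1 H:3
Element totals:
  C: 10
  H: 20
  O: 2
Molecular formula: C10H20O2.
  M = 10(12.0) + 20(1.007825) + 2(15.994915)
    = 120.000000 + 20.156500 + 31.989830 = 172.146330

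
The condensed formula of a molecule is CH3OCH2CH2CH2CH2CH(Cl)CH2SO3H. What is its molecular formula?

C7H15ClO4S

Atom tally by fragment:
  CH3OCH2 → C:2 H:5 O:1
  CH2 → C:1 H:2
  CH2 → C:1 H:2
  CH2 → C:1 H:2
  CH(Cl) → C:1 H:1 Cl:1
  CH2SO3H → C:1 H:3 S:1 O:3
Element totals:
  C: 7
  H: 15
  Cl: 1
  O: 4
  S: 1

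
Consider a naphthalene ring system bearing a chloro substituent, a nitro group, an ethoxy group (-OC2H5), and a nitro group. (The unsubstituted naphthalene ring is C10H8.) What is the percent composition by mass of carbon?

48.58%

Atom tally by fragment:
  naphthalene ring system core → C:10 H:8
  (− 4 ring H displaced by substituents)
  + Cl → Cl:1
  + NO2 → N:1 O:2
  + OC2H5 → C:2 H:5 O:1
  + NO2 → N:1 O:2
Element totals:
  C: 12
  H: 9
  Cl: 1
  N: 2
  O: 5
Molecular formula: C12H9ClN2O5.
Molar mass = 296.663 g/mol.
Mass from C: 12 × 12.011 = 144.132 g/mol.
%C = 144.132 / 296.663 × 100 = 48.58%.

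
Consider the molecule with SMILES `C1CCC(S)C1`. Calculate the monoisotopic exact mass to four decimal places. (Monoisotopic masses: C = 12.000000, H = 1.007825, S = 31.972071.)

102.0503

Atom tally by fragment:
  cyclopentane ring core → C:5 H:10
  (− 1 ring H displaced by substituents)
  + SH → S:1 H:1
Element totals:
  C: 5
  H: 10
  S: 1
Molecular formula: C5H10S.
  M = 5(12.0) + 10(1.007825) + 31.972071
    = 60.000000 + 10.078250 + 31.972071 = 102.050321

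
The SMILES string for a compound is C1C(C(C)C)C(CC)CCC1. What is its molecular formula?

Atom tally by fragment:
  cyclohexane ring core → C:6 H:12
  (− 2 ring H displaced by substituents)
  + CH(CH3)2 → C:3 H:7
  + C2H5 → C:2 H:5
Element totals:
  C: 11
  H: 22

C11H22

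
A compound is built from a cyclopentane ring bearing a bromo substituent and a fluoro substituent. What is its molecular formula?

Atom tally by fragment:
  cyclopentane ring core → C:5 H:10
  (− 2 ring H displaced by substituents)
  + Br → Br:1
  + F → F:1
Element totals:
  C: 5
  H: 8
  Br: 1
  F: 1

C5H8BrF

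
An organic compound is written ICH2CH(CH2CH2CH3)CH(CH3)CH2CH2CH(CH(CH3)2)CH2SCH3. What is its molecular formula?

C15H31IS

Atom tally by fragment:
  ICH2 → C:1 H:2 I:1
  CH(CH2CH2CH3) → C:4 H:8
  CH(CH3) → C:2 H:4
  CH2 → C:1 H:2
  CH2 → C:1 H:2
  CH(CH(CH3)2) → C:4 H:8
  CH2SCH3 → C:2 H:5 S:1
Element totals:
  C: 15
  H: 31
  I: 1
  S: 1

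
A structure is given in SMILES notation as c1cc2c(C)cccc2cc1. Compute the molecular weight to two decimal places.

Atom tally by fragment:
  naphthalene ring system core → C:10 H:8
  (− 1 ring H displaced by substituents)
  + CH3 → C:1 H:3
Element totals:
  C: 11
  H: 10
Molecular formula: C11H10.
  M = 11(12.011) + 10(1.008)
    = 132.121 + 10.080 = 142.201

142.20 g/mol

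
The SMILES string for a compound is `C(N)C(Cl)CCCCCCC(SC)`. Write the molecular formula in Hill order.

Atom tally by fragment:
  H2NCH2 → C:1 H:4 N:1
  CH(Cl) → C:1 H:1 Cl:1
  CH2 → C:1 H:2
  CH2 → C:1 H:2
  CH2 → C:1 H:2
  CH2 → C:1 H:2
  CH2 → C:1 H:2
  CH2 → C:1 H:2
  CH2SCH3 → C:2 H:5 S:1
Element totals:
  C: 10
  H: 22
  Cl: 1
  N: 1
  S: 1

C10H22ClNS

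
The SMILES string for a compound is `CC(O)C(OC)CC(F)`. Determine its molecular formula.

Atom tally by fragment:
  CH3 → C:1 H:3
  CH(OH) → C:1 H:2 O:1
  CH(OCH3) → C:2 H:4 O:1
  CH2 → C:1 H:2
  CH2F → C:1 H:2 F:1
Element totals:
  C: 6
  H: 13
  F: 1
  O: 2

C6H13FO2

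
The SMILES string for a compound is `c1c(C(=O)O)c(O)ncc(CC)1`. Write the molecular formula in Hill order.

Atom tally by fragment:
  pyridine ring core → C:5 H:5 N:1
  (− 3 ring H displaced by substituents)
  + COOH → C:1 H:1 O:2
  + OH → O:1 H:1
  + C2H5 → C:2 H:5
Element totals:
  C: 8
  H: 9
  N: 1
  O: 3

C8H9NO3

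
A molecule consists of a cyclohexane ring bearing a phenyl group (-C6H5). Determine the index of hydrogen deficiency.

Atom tally by fragment:
  cyclohexane ring core → C:6 H:12
  (− 1 ring H displaced by substituents)
  + C6H5 → C:6 H:5
Element totals:
  C: 12
  H: 16
Molecular formula: C12H16.
DoU = (2C + 2 + N − H − X) / 2 = (2·12 + 2 + 0 − 16 − 0) / 2 = 5.

5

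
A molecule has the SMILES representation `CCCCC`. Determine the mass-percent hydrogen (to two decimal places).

16.76%

Atom tally by fragment:
  CH3 → C:1 H:3
  CH2 → C:1 H:2
  CH2 → C:1 H:2
  CH2 → C:1 H:2
  CH3 → C:1 H:3
Element totals:
  C: 5
  H: 12
Molecular formula: C5H12.
Molar mass = 72.151 g/mol.
Mass from H: 12 × 1.008 = 12.096 g/mol.
%H = 12.096 / 72.151 × 100 = 16.76%.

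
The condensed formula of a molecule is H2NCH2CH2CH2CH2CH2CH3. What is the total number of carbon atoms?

6

Atom tally by fragment:
  H2NCH2 → C:1 H:4 N:1
  CH2 → C:1 H:2
  CH2 → C:1 H:2
  CH2 → C:1 H:2
  CH2 → C:1 H:2
  CH3 → C:1 H:3
Element totals:
  C: 6
  H: 15
  N: 1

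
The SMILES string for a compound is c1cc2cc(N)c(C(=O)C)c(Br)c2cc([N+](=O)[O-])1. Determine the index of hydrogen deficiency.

9

Atom tally by fragment:
  naphthalene ring system core → C:10 H:8
  (− 4 ring H displaced by substituents)
  + NH2 → N:1 H:2
  + COCH3 → C:2 H:3 O:1
  + Br → Br:1
  + NO2 → N:1 O:2
Element totals:
  C: 12
  H: 9
  Br: 1
  N: 2
  O: 3
Molecular formula: C12H9BrN2O3.
DoU = (2C + 2 + N − H − X) / 2 = (2·12 + 2 + 2 − 9 − 1) / 2 = 9.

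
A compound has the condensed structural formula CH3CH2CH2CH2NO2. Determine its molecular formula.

C4H9NO2

Atom tally by fragment:
  CH3 → C:1 H:3
  CH2 → C:1 H:2
  CH2 → C:1 H:2
  CH2NO2 → C:1 H:2 N:1 O:2
Element totals:
  C: 4
  H: 9
  N: 1
  O: 2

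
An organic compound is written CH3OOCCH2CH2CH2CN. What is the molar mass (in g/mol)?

Atom tally by fragment:
  CH3OOCCH2 → C:3 H:5 O:2
  CH2 → C:1 H:2
  CH2CN → C:2 H:2 N:1
Element totals:
  C: 6
  H: 9
  N: 1
  O: 2
Molecular formula: C6H9NO2.
  M = 6(12.011) + 9(1.008) + 14.007 + 2(15.999)
    = 72.066 + 9.072 + 14.007 + 31.998 = 127.143

127.14 g/mol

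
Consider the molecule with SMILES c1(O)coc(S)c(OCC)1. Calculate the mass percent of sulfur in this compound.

20.01%

Atom tally by fragment:
  furan ring core → C:4 H:4 O:1
  (− 3 ring H displaced by substituents)
  + OH → O:1 H:1
  + SH → S:1 H:1
  + OC2H5 → C:2 H:5 O:1
Element totals:
  C: 6
  H: 8
  O: 3
  S: 1
Molecular formula: C6H8O3S.
Molar mass = 160.187 g/mol.
Mass from S: 1 × 32.06 = 32.060 g/mol.
%S = 32.060 / 160.187 × 100 = 20.01%.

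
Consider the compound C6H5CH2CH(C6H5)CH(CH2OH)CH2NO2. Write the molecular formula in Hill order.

C17H19NO3

Atom tally by fragment:
  C6H5CH2 → C:7 H:7
  CH(C6H5) → C:7 H:6
  CH(CH2OH) → C:2 H:4 O:1
  CH2NO2 → C:1 H:2 N:1 O:2
Element totals:
  C: 17
  H: 19
  N: 1
  O: 3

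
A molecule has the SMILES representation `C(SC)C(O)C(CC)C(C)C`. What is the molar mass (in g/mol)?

176.32 g/mol

Atom tally by fragment:
  CH3SCH2 → C:2 H:5 S:1
  CH(OH) → C:1 H:2 O:1
  CH(C2H5) → C:3 H:6
  CH(CH3) → C:2 H:4
  CH3 → C:1 H:3
Element totals:
  C: 9
  H: 20
  O: 1
  S: 1
Molecular formula: C9H20OS.
  M = 9(12.011) + 20(1.008) + 15.999 + 32.06
    = 108.099 + 20.160 + 15.999 + 32.060 = 176.318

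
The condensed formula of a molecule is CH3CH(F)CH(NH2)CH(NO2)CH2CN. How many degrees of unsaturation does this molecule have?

3

Atom tally by fragment:
  CH3 → C:1 H:3
  CH(F) → C:1 H:1 F:1
  CH(NH2) → C:1 H:3 N:1
  CH(NO2) → C:1 H:1 N:1 O:2
  CH2CN → C:2 H:2 N:1
Element totals:
  C: 6
  H: 10
  F: 1
  N: 3
  O: 2
Molecular formula: C6H10FN3O2.
DoU = (2C + 2 + N − H − X) / 2 = (2·6 + 2 + 3 − 10 − 1) / 2 = 3.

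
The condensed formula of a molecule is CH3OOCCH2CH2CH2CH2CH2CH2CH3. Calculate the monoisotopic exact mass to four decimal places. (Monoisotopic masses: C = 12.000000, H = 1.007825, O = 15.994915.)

Element totals:
  C: 9
  H: 18
  O: 2
Molecular formula: C9H18O2.
  M = 9(12.0) + 18(1.007825) + 2(15.994915)
    = 108.000000 + 18.140850 + 31.989830 = 158.130680

158.1307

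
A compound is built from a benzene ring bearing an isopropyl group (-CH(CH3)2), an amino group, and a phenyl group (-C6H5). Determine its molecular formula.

Atom tally by fragment:
  benzene ring core → C:6 H:6
  (− 3 ring H displaced by substituents)
  + CH(CH3)2 → C:3 H:7
  + NH2 → N:1 H:2
  + C6H5 → C:6 H:5
Element totals:
  C: 15
  H: 17
  N: 1

C15H17N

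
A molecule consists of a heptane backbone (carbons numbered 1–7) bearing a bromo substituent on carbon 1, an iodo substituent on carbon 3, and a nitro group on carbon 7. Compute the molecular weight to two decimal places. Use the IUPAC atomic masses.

349.99 g/mol

Atom tally by fragment:
  BrCH2 → C:1 H:2 Br:1
  CH2 → C:1 H:2
  CH(I) → C:1 H:1 I:1
  CH2 → C:1 H:2
  CH2 → C:1 H:2
  CH2 → C:1 H:2
  CH2NO2 → C:1 H:2 N:1 O:2
Element totals:
  C: 7
  H: 13
  Br: 1
  I: 1
  N: 1
  O: 2
Molecular formula: C7H13BrINO2.
  M = 7(12.011) + 13(1.008) + 79.904 + 126.904 + 14.007 + 2(15.999)
    = 84.077 + 13.104 + 79.904 + 126.904 + 14.007 + 31.998 = 349.994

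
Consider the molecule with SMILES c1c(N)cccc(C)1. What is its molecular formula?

C7H9N

Atom tally by fragment:
  benzene ring core → C:6 H:6
  (− 2 ring H displaced by substituents)
  + NH2 → N:1 H:2
  + CH3 → C:1 H:3
Element totals:
  C: 7
  H: 9
  N: 1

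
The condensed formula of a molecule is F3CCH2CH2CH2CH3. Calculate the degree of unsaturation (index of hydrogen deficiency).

Atom tally by fragment:
  F3CCH2 → C:2 H:2 F:3
  CH2 → C:1 H:2
  CH2 → C:1 H:2
  CH3 → C:1 H:3
Element totals:
  C: 5
  H: 9
  F: 3
Molecular formula: C5H9F3.
DoU = (2C + 2 + N − H − X) / 2 = (2·5 + 2 + 0 − 9 − 3) / 2 = 0.

0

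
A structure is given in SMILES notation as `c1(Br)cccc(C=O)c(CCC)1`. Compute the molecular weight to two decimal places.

Atom tally by fragment:
  benzene ring core → C:6 H:6
  (− 3 ring H displaced by substituents)
  + Br → Br:1
  + CHO → C:1 H:1 O:1
  + CH2CH2CH3 → C:3 H:7
Element totals:
  C: 10
  H: 11
  Br: 1
  O: 1
Molecular formula: C10H11BrO.
  M = 10(12.011) + 11(1.008) + 79.904 + 15.999
    = 120.110 + 11.088 + 79.904 + 15.999 = 227.101

227.10 g/mol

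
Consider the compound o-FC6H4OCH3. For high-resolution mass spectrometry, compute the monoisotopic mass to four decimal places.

Atom tally by fragment:
  benzene ring core → C:6 H:6
  (− 2 ring H displaced by substituents)
  + F → F:1
  + OCH3 → C:1 H:3 O:1
Element totals:
  C: 7
  H: 7
  F: 1
  O: 1
Molecular formula: C7H7FO.
  M = 7(12.0) + 7(1.007825) + 18.998403 + 15.994915
    = 84.000000 + 7.054775 + 18.998403 + 15.994915 = 126.048093

126.0481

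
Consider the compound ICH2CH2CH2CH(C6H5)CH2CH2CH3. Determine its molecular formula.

Element totals:
  C: 13
  H: 19
  I: 1

C13H19I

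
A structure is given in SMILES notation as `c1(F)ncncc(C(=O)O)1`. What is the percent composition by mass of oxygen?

Atom tally by fragment:
  pyrimidine ring core → C:4 H:4 N:2
  (− 2 ring H displaced by substituents)
  + F → F:1
  + COOH → C:1 H:1 O:2
Element totals:
  C: 5
  H: 3
  F: 1
  N: 2
  O: 2
Molecular formula: C5H3FN2O2.
Molar mass = 142.089 g/mol.
Mass from O: 2 × 15.999 = 31.998 g/mol.
%O = 31.998 / 142.089 × 100 = 22.52%.

22.52%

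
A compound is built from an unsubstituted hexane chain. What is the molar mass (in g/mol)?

Atom tally by fragment:
  CH3 → C:1 H:3
  CH2 → C:1 H:2
  CH2 → C:1 H:2
  CH2 → C:1 H:2
  CH2 → C:1 H:2
  CH3 → C:1 H:3
Element totals:
  C: 6
  H: 14
Molecular formula: C6H14.
  M = 6(12.011) + 14(1.008)
    = 72.066 + 14.112 = 86.178

86.18 g/mol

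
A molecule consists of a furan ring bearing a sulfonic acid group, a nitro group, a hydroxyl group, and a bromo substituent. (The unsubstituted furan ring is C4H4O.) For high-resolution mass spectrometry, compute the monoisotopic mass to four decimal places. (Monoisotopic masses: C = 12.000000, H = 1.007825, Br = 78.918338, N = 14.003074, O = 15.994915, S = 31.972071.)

Atom tally by fragment:
  furan ring core → C:4 H:4 O:1
  (− 4 ring H displaced by substituents)
  + SO3H → S:1 O:3 H:1
  + NO2 → N:1 O:2
  + OH → O:1 H:1
  + Br → Br:1
Element totals:
  C: 4
  H: 2
  Br: 1
  N: 1
  O: 7
  S: 1
Molecular formula: C4H2BrNO7S.
  M = 4(12.0) + 2(1.007825) + 78.918338 + 14.003074 + 7(15.994915) + 31.972071
    = 48.000000 + 2.015650 + 78.918338 + 14.003074 + 111.964405 + 31.972071 = 286.873538

286.8735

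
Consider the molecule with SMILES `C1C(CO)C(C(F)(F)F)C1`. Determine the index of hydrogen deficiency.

1

Atom tally by fragment:
  cyclobutane ring core → C:4 H:8
  (− 2 ring H displaced by substituents)
  + CH2OH → C:1 H:3 O:1
  + CF3 → C:1 F:3
Element totals:
  C: 6
  H: 9
  F: 3
  O: 1
Molecular formula: C6H9F3O.
DoU = (2C + 2 + N − H − X) / 2 = (2·6 + 2 + 0 − 9 − 3) / 2 = 1.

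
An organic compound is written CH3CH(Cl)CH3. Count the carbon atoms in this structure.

Element totals:
  C: 3
  H: 7
  Cl: 1

3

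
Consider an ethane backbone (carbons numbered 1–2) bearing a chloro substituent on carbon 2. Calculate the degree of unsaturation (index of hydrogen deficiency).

Atom tally by fragment:
  CH3 → C:1 H:3
  CH2Cl → C:1 H:2 Cl:1
Element totals:
  C: 2
  H: 5
  Cl: 1
Molecular formula: C2H5Cl.
DoU = (2C + 2 + N − H − X) / 2 = (2·2 + 2 + 0 − 5 − 1) / 2 = 0.

0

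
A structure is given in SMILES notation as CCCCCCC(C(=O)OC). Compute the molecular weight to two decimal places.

158.24 g/mol

Atom tally by fragment:
  CH3 → C:1 H:3
  CH2 → C:1 H:2
  CH2 → C:1 H:2
  CH2 → C:1 H:2
  CH2 → C:1 H:2
  CH2 → C:1 H:2
  CH2COOCH3 → C:3 H:5 O:2
Element totals:
  C: 9
  H: 18
  O: 2
Molecular formula: C9H18O2.
  M = 9(12.011) + 18(1.008) + 2(15.999)
    = 108.099 + 18.144 + 31.998 = 158.241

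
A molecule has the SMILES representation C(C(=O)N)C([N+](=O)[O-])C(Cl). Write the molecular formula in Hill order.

C4H7ClN2O3

Atom tally by fragment:
  H2NOCCH2 → C:2 H:4 O:1 N:1
  CH(NO2) → C:1 H:1 N:1 O:2
  CH2Cl → C:1 H:2 Cl:1
Element totals:
  C: 4
  H: 7
  Cl: 1
  N: 2
  O: 3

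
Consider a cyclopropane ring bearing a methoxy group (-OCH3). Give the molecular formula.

Atom tally by fragment:
  cyclopropane ring core → C:3 H:6
  (− 1 ring H displaced by substituents)
  + OCH3 → C:1 H:3 O:1
Element totals:
  C: 4
  H: 8
  O: 1

C4H8O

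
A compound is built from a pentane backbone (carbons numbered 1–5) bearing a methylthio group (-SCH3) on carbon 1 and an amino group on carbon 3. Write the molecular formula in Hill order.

C6H15NS

Atom tally by fragment:
  CH3SCH2 → C:2 H:5 S:1
  CH2 → C:1 H:2
  CH(NH2) → C:1 H:3 N:1
  CH2 → C:1 H:2
  CH3 → C:1 H:3
Element totals:
  C: 6
  H: 15
  N: 1
  S: 1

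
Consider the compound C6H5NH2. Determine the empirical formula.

C6H7N

Atom tally by fragment:
  benzene ring core → C:6 H:6
  (− 1 ring H displaced by substituents)
  + NH2 → N:1 H:2
Element totals:
  C: 6
  H: 7
  N: 1
Molecular formula: C6H7N.
gcd of subscripts (6, 7, 1) = 1, so the empirical formula equals the molecular formula.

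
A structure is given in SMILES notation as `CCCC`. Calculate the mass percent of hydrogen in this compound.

Atom tally by fragment:
  CH3 → C:1 H:3
  CH2 → C:1 H:2
  CH2 → C:1 H:2
  CH3 → C:1 H:3
Element totals:
  C: 4
  H: 10
Molecular formula: C4H10.
Molar mass = 58.124 g/mol.
Mass from H: 10 × 1.008 = 10.080 g/mol.
%H = 10.080 / 58.124 × 100 = 17.34%.

17.34%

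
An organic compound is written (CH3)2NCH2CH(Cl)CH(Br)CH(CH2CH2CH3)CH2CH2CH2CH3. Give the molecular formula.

C13H27BrClN

Element totals:
  C: 13
  H: 27
  Br: 1
  Cl: 1
  N: 1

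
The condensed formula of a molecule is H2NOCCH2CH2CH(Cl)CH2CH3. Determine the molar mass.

Element totals:
  C: 6
  H: 12
  Cl: 1
  N: 1
  O: 1
Molecular formula: C6H12ClNO.
  M = 6(12.011) + 12(1.008) + 35.45 + 14.007 + 15.999
    = 72.066 + 12.096 + 35.450 + 14.007 + 15.999 = 149.618

149.62 g/mol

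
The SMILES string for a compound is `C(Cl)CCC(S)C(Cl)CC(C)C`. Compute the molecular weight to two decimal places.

Atom tally by fragment:
  ClCH2 → C:1 H:2 Cl:1
  CH2 → C:1 H:2
  CH2 → C:1 H:2
  CH(SH) → C:1 H:2 S:1
  CH(Cl) → C:1 H:1 Cl:1
  CH2 → C:1 H:2
  CH(CH3) → C:2 H:4
  CH3 → C:1 H:3
Element totals:
  C: 9
  H: 18
  Cl: 2
  S: 1
Molecular formula: C9H18Cl2S.
  M = 9(12.011) + 18(1.008) + 2(35.45) + 32.06
    = 108.099 + 18.144 + 70.900 + 32.060 = 229.203

229.20 g/mol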